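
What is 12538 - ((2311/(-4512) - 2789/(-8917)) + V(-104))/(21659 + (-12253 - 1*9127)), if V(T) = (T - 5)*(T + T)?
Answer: 139828734829939/11225147616 ≈ 12457.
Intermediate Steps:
V(T) = 2*T*(-5 + T) (V(T) = (-5 + T)*(2*T) = 2*T*(-5 + T))
12538 - ((2311/(-4512) - 2789/(-8917)) + V(-104))/(21659 + (-12253 - 1*9127)) = 12538 - ((2311/(-4512) - 2789/(-8917)) + 2*(-104)*(-5 - 104))/(21659 + (-12253 - 1*9127)) = 12538 - ((2311*(-1/4512) - 2789*(-1/8917)) + 2*(-104)*(-109))/(21659 + (-12253 - 9127)) = 12538 - ((-2311/4512 + 2789/8917) + 22672)/(21659 - 21380) = 12538 - (-8023219/40233504 + 22672)/279 = 12538 - 912165979469/(40233504*279) = 12538 - 1*912165979469/11225147616 = 12538 - 912165979469/11225147616 = 139828734829939/11225147616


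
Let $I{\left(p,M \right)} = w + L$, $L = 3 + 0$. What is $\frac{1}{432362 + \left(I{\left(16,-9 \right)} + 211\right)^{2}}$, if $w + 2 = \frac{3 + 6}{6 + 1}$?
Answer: $\frac{49}{23414787} \approx 2.0927 \cdot 10^{-6}$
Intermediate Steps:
$L = 3$
$w = - \frac{5}{7}$ ($w = -2 + \frac{3 + 6}{6 + 1} = -2 + \frac{9}{7} = - \frac{5}{7} \approx -0.71429$)
$I{\left(p,M \right)} = \frac{16}{7}$ ($I{\left(p,M \right)} = - \frac{5}{7} + 3 = \frac{16}{7}$)
$\frac{1}{432362 + \left(I{\left(16,-9 \right)} + 211\right)^{2}} = \frac{1}{432362 + \left(\frac{16}{7} + 211\right)^{2}} = \frac{1}{432362 + \left(\frac{1493}{7}\right)^{2}} = \frac{1}{432362 + \frac{2229049}{49}} = \frac{1}{\frac{23414787}{49}} = \frac{49}{23414787}$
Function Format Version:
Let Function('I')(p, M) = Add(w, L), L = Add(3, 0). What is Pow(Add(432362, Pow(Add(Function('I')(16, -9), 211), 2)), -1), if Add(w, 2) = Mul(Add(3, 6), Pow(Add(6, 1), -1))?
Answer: Rational(49, 23414787) ≈ 2.0927e-6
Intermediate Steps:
L = 3
w = Rational(-5, 7) (w = Add(-2, Mul(Add(3, 6), Pow(Add(6, 1), -1))) = Add(-2, Mul(9, Pow(7, -1))) = Add(-2, Mul(9, Rational(1, 7))) = Add(-2, Rational(9, 7)) = Rational(-5, 7) ≈ -0.71429)
Function('I')(p, M) = Rational(16, 7) (Function('I')(p, M) = Add(Rational(-5, 7), 3) = Rational(16, 7))
Pow(Add(432362, Pow(Add(Function('I')(16, -9), 211), 2)), -1) = Pow(Add(432362, Pow(Add(Rational(16, 7), 211), 2)), -1) = Pow(Add(432362, Pow(Rational(1493, 7), 2)), -1) = Pow(Add(432362, Rational(2229049, 49)), -1) = Pow(Rational(23414787, 49), -1) = Rational(49, 23414787)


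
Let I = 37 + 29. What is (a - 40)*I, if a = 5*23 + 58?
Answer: 8778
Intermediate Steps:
I = 66
a = 173 (a = 115 + 58 = 173)
(a - 40)*I = (173 - 40)*66 = 133*66 = 8778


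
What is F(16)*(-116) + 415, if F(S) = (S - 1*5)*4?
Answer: -4689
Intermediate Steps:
F(S) = -20 + 4*S (F(S) = (S - 5)*4 = (-5 + S)*4 = -20 + 4*S)
F(16)*(-116) + 415 = (-20 + 4*16)*(-116) + 415 = (-20 + 64)*(-116) + 415 = 44*(-116) + 415 = -5104 + 415 = -4689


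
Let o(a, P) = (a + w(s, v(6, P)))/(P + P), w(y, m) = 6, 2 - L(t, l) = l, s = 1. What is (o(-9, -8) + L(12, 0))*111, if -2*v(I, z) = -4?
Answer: 3885/16 ≈ 242.81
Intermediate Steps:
v(I, z) = 2 (v(I, z) = -½*(-4) = 2)
L(t, l) = 2 - l
o(a, P) = (6 + a)/(2*P) (o(a, P) = (a + 6)/(P + P) = (6 + a)/((2*P)) = (6 + a)*(1/(2*P)) = (6 + a)/(2*P))
(o(-9, -8) + L(12, 0))*111 = ((½)*(6 - 9)/(-8) + (2 - 1*0))*111 = ((½)*(-⅛)*(-3) + (2 + 0))*111 = (3/16 + 2)*111 = (35/16)*111 = 3885/16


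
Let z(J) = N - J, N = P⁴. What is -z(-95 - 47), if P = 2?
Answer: -158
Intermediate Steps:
N = 16 (N = 2⁴ = 16)
z(J) = 16 - J
-z(-95 - 47) = -(16 - (-95 - 47)) = -(16 - 1*(-142)) = -(16 + 142) = -1*158 = -158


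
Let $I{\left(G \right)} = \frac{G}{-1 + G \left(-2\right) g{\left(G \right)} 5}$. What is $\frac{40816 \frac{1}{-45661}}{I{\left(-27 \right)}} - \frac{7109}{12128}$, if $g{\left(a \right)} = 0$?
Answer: $- \frac{9259325771}{14951968416} \approx -0.61927$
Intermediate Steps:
$I{\left(G \right)} = - G$ ($I{\left(G \right)} = \frac{G}{-1 + G \left(-2\right) 0 \cdot 5} = \frac{G}{-1 + - 2 G 0 \cdot 5} = \frac{G}{-1 + 0 \cdot 5} = \frac{G}{-1 + 0} = \frac{G}{-1} = G \left(-1\right) = - G$)
$\frac{40816 \frac{1}{-45661}}{I{\left(-27 \right)}} - \frac{7109}{12128} = \frac{40816 \frac{1}{-45661}}{\left(-1\right) \left(-27\right)} - \frac{7109}{12128} = \frac{40816 \left(- \frac{1}{45661}\right)}{27} - \frac{7109}{12128} = \left(- \frac{40816}{45661}\right) \frac{1}{27} - \frac{7109}{12128} = - \frac{40816}{1232847} - \frac{7109}{12128} = - \frac{9259325771}{14951968416}$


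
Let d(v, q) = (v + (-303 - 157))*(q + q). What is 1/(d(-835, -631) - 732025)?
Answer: 1/902265 ≈ 1.1083e-6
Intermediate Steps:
d(v, q) = 2*q*(-460 + v) (d(v, q) = (v - 460)*(2*q) = (-460 + v)*(2*q) = 2*q*(-460 + v))
1/(d(-835, -631) - 732025) = 1/(2*(-631)*(-460 - 835) - 732025) = 1/(2*(-631)*(-1295) - 732025) = 1/(1634290 - 732025) = 1/902265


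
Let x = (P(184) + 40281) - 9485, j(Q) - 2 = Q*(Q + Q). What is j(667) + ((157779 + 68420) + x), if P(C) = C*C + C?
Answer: 1180815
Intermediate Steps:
P(C) = C + C² (P(C) = C² + C = C + C²)
j(Q) = 2 + 2*Q² (j(Q) = 2 + Q*(Q + Q) = 2 + Q*(2*Q) = 2 + 2*Q²)
x = 64836 (x = (184*(1 + 184) + 40281) - 9485 = (184*185 + 40281) - 9485 = (34040 + 40281) - 9485 = 74321 - 9485 = 64836)
j(667) + ((157779 + 68420) + x) = (2 + 2*667²) + ((157779 + 68420) + 64836) = (2 + 2*444889) + (226199 + 64836) = (2 + 889778) + 291035 = 889780 + 291035 = 1180815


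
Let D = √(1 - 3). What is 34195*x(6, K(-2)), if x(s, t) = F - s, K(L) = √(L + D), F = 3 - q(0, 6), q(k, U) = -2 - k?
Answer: -34195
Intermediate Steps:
D = I*√2 (D = √(-2) = I*√2 ≈ 1.4142*I)
F = 5 (F = 3 - (-2 - 1*0) = 3 - (-2 + 0) = 3 - 1*(-2) = 3 + 2 = 5)
K(L) = √(L + I*√2)
x(s, t) = 5 - s
34195*x(6, K(-2)) = 34195*(5 - 1*6) = 34195*(5 - 6) = 34195*(-1) = -34195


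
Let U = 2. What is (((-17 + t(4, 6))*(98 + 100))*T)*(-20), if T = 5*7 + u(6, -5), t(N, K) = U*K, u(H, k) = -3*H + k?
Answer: 237600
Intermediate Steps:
u(H, k) = k - 3*H
t(N, K) = 2*K
T = 12 (T = 5*7 + (-5 - 3*6) = 35 + (-5 - 18) = 35 - 23 = 12)
(((-17 + t(4, 6))*(98 + 100))*T)*(-20) = (((-17 + 2*6)*(98 + 100))*12)*(-20) = (((-17 + 12)*198)*12)*(-20) = (-5*198*12)*(-20) = -990*12*(-20) = -11880*(-20) = 237600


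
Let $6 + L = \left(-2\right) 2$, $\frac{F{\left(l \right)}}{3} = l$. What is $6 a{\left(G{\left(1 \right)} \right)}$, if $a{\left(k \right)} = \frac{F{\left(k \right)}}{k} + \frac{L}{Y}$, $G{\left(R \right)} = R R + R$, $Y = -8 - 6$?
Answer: $\frac{156}{7} \approx 22.286$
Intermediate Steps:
$F{\left(l \right)} = 3 l$
$Y = -14$ ($Y = -8 - 6 = -14$)
$G{\left(R \right)} = R + R^{2}$ ($G{\left(R \right)} = R^{2} + R = R + R^{2}$)
$L = -10$ ($L = -6 - 4 = -10$)
$a{\left(k \right)} = \frac{26}{7}$ ($a{\left(k \right)} = \frac{3 k}{k} - \frac{10}{-14} = 3 - - \frac{5}{7} = 3 + \frac{5}{7} = \frac{26}{7}$)
$6 a{\left(G{\left(1 \right)} \right)} = 6 \cdot \frac{26}{7} = \frac{156}{7}$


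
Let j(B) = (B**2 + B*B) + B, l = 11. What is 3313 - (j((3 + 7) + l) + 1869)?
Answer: 541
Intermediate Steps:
j(B) = B + 2*B**2 (j(B) = (B**2 + B**2) + B = 2*B**2 + B = B + 2*B**2)
3313 - (j((3 + 7) + l) + 1869) = 3313 - (((3 + 7) + 11)*(1 + 2*((3 + 7) + 11)) + 1869) = 3313 - ((10 + 11)*(1 + 2*(10 + 11)) + 1869) = 3313 - (21*(1 + 2*21) + 1869) = 3313 - (21*(1 + 42) + 1869) = 3313 - (21*43 + 1869) = 3313 - (903 + 1869) = 3313 - 1*2772 = 3313 - 2772 = 541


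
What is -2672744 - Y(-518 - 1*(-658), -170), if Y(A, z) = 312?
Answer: -2673056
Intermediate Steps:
-2672744 - Y(-518 - 1*(-658), -170) = -2672744 - 1*312 = -2672744 - 312 = -2673056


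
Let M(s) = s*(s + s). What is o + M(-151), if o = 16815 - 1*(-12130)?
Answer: 74547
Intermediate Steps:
o = 28945 (o = 16815 + 12130 = 28945)
M(s) = 2*s² (M(s) = s*(2*s) = 2*s²)
o + M(-151) = 28945 + 2*(-151)² = 28945 + 2*22801 = 28945 + 45602 = 74547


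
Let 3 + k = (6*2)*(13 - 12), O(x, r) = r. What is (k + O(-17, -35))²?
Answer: 676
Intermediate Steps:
k = 9 (k = -3 + (6*2)*(13 - 12) = -3 + 12*1 = -3 + 12 = 9)
(k + O(-17, -35))² = (9 - 35)² = (-26)² = 676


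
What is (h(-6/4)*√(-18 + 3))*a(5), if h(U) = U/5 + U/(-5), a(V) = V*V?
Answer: 0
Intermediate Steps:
a(V) = V²
h(U) = 0 (h(U) = U*(⅕) + U*(-⅕) = U/5 - U/5 = 0)
(h(-6/4)*√(-18 + 3))*a(5) = (0*√(-18 + 3))*5² = (0*√(-15))*25 = (0*(I*√15))*25 = 0*25 = 0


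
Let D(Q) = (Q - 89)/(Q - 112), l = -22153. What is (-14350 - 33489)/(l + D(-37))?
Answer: 648001/300061 ≈ 2.1596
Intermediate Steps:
D(Q) = (-89 + Q)/(-112 + Q)
(-14350 - 33489)/(l + D(-37)) = (-14350 - 33489)/(-22153 + (-89 - 37)/(-112 - 37)) = -47839/(-22153 - 126/(-149)) = -47839/(-22153 - 1/149*(-126)) = -47839/(-22153 + 126/149) = -47839/(-3300671/149) = -47839*(-149/3300671) = 648001/300061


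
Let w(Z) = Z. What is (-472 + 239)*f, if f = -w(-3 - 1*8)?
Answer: -2563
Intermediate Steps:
f = 11 (f = -(-3 - 1*8) = -(-3 - 8) = -1*(-11) = 11)
(-472 + 239)*f = (-472 + 239)*11 = -233*11 = -2563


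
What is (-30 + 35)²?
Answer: 25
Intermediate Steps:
(-30 + 35)² = 5² = 25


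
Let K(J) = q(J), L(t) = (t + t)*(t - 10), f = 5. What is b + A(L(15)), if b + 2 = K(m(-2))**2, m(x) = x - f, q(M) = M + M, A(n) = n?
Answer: 344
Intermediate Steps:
L(t) = 2*t*(-10 + t) (L(t) = (2*t)*(-10 + t) = 2*t*(-10 + t))
q(M) = 2*M
m(x) = -5 + x (m(x) = x - 1*5 = x - 5 = -5 + x)
K(J) = 2*J
b = 194 (b = -2 + (2*(-5 - 2))**2 = -2 + (2*(-7))**2 = -2 + (-14)**2 = -2 + 196 = 194)
b + A(L(15)) = 194 + 2*15*(-10 + 15) = 194 + 2*15*5 = 194 + 150 = 344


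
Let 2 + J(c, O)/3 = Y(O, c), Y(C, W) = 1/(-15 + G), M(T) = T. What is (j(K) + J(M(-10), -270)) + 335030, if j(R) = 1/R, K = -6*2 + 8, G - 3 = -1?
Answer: 17421223/52 ≈ 3.3502e+5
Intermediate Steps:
G = 2 (G = 3 - 1 = 2)
Y(C, W) = -1/13 (Y(C, W) = 1/(-15 + 2) = 1/(-13) = -1/13)
J(c, O) = -81/13 (J(c, O) = -6 + 3*(-1/13) = -6 - 3/13 = -81/13)
K = -4 (K = -12 + 8 = -4)
(j(K) + J(M(-10), -270)) + 335030 = (1/(-4) - 81/13) + 335030 = (-1/4 - 81/13) + 335030 = -337/52 + 335030 = 17421223/52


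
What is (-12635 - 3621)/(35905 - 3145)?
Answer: -2032/4095 ≈ -0.49621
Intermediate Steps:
(-12635 - 3621)/(35905 - 3145) = -16256/32760 = -16256*1/32760 = -2032/4095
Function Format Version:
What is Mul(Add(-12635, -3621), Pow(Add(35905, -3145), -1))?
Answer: Rational(-2032, 4095) ≈ -0.49621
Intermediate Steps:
Mul(Add(-12635, -3621), Pow(Add(35905, -3145), -1)) = Mul(-16256, Pow(32760, -1)) = Mul(-16256, Rational(1, 32760)) = Rational(-2032, 4095)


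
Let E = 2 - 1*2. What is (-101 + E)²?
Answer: 10201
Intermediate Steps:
E = 0 (E = 2 - 2 = 0)
(-101 + E)² = (-101 + 0)² = (-101)² = 10201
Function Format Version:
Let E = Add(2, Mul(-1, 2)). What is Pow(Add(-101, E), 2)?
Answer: 10201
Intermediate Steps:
E = 0 (E = Add(2, -2) = 0)
Pow(Add(-101, E), 2) = Pow(Add(-101, 0), 2) = Pow(-101, 2) = 10201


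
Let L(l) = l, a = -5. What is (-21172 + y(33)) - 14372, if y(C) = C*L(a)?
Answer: -35709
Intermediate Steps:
y(C) = -5*C (y(C) = C*(-5) = -5*C)
(-21172 + y(33)) - 14372 = (-21172 - 5*33) - 14372 = (-21172 - 165) - 14372 = -21337 - 14372 = -35709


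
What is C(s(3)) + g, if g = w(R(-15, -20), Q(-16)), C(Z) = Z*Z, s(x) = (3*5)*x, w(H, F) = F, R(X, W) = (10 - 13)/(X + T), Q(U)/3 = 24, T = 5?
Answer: 2097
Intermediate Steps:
Q(U) = 72 (Q(U) = 3*24 = 72)
R(X, W) = -3/(5 + X) (R(X, W) = (10 - 13)/(X + 5) = -3/(5 + X))
s(x) = 15*x
C(Z) = Z**2
g = 72
C(s(3)) + g = (15*3)**2 + 72 = 45**2 + 72 = 2025 + 72 = 2097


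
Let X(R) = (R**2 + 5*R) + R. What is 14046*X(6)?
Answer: 1011312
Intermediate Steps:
X(R) = R**2 + 6*R
14046*X(6) = 14046*(6*(6 + 6)) = 14046*(6*12) = 14046*72 = 1011312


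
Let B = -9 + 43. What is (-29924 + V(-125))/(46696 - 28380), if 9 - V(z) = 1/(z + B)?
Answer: -680566/416689 ≈ -1.6333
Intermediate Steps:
B = 34
V(z) = 9 - 1/(34 + z) (V(z) = 9 - 1/(z + 34) = 9 - 1/(34 + z))
(-29924 + V(-125))/(46696 - 28380) = (-29924 + (305 + 9*(-125))/(34 - 125))/(46696 - 28380) = (-29924 + (305 - 1125)/(-91))/18316 = (-29924 - 1/91*(-820))*(1/18316) = (-29924 + 820/91)*(1/18316) = -2722264/91*1/18316 = -680566/416689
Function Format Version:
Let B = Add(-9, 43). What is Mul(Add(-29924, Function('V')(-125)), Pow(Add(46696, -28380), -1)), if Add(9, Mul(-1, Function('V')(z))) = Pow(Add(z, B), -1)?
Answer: Rational(-680566, 416689) ≈ -1.6333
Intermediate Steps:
B = 34
Function('V')(z) = Add(9, Mul(-1, Pow(Add(34, z), -1))) (Function('V')(z) = Add(9, Mul(-1, Pow(Add(z, 34), -1))) = Add(9, Mul(-1, Pow(Add(34, z), -1))))
Mul(Add(-29924, Function('V')(-125)), Pow(Add(46696, -28380), -1)) = Mul(Add(-29924, Mul(Pow(Add(34, -125), -1), Add(305, Mul(9, -125)))), Pow(Add(46696, -28380), -1)) = Mul(Add(-29924, Mul(Pow(-91, -1), Add(305, -1125))), Pow(18316, -1)) = Mul(Add(-29924, Mul(Rational(-1, 91), -820)), Rational(1, 18316)) = Mul(Add(-29924, Rational(820, 91)), Rational(1, 18316)) = Mul(Rational(-2722264, 91), Rational(1, 18316)) = Rational(-680566, 416689)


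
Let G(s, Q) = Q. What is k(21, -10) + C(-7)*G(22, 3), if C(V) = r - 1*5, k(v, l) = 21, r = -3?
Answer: -3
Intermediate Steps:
C(V) = -8 (C(V) = -3 - 1*5 = -3 - 5 = -8)
k(21, -10) + C(-7)*G(22, 3) = 21 - 8*3 = 21 - 24 = -3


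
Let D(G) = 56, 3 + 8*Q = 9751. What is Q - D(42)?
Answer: 2325/2 ≈ 1162.5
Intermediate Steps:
Q = 2437/2 (Q = -3/8 + (⅛)*9751 = -3/8 + 9751/8 = 2437/2 ≈ 1218.5)
Q - D(42) = 2437/2 - 1*56 = 2437/2 - 56 = 2325/2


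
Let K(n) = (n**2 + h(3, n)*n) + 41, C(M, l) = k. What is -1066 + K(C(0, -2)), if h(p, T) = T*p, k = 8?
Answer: -769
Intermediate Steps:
C(M, l) = 8
K(n) = 41 + 4*n**2 (K(n) = (n**2 + (n*3)*n) + 41 = (n**2 + (3*n)*n) + 41 = (n**2 + 3*n**2) + 41 = 4*n**2 + 41 = 41 + 4*n**2)
-1066 + K(C(0, -2)) = -1066 + (41 + 4*8**2) = -1066 + (41 + 4*64) = -1066 + (41 + 256) = -1066 + 297 = -769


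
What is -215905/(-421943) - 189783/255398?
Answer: -2266900289/9796672574 ≈ -0.23140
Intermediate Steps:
-215905/(-421943) - 189783/255398 = -215905*(-1/421943) - 189783*1/255398 = 215905/421943 - 17253/23218 = -2266900289/9796672574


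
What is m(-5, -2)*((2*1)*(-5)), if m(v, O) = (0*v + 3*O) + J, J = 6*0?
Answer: 60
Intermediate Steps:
J = 0
m(v, O) = 3*O (m(v, O) = (0*v + 3*O) + 0 = (0 + 3*O) + 0 = 3*O + 0 = 3*O)
m(-5, -2)*((2*1)*(-5)) = (3*(-2))*((2*1)*(-5)) = -12*(-5) = -6*(-10) = 60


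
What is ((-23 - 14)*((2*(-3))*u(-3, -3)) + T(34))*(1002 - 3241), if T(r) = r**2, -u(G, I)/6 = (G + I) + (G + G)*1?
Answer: -38376460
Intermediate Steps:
u(G, I) = -18*G - 6*I (u(G, I) = -6*((G + I) + (G + G)*1) = -6*((G + I) + (2*G)*1) = -6*((G + I) + 2*G) = -6*(I + 3*G) = -18*G - 6*I)
((-23 - 14)*((2*(-3))*u(-3, -3)) + T(34))*(1002 - 3241) = ((-23 - 14)*((2*(-3))*(-18*(-3) - 6*(-3))) + 34**2)*(1002 - 3241) = (-(-222)*(54 + 18) + 1156)*(-2239) = (-(-222)*72 + 1156)*(-2239) = (-37*(-432) + 1156)*(-2239) = (15984 + 1156)*(-2239) = 17140*(-2239) = -38376460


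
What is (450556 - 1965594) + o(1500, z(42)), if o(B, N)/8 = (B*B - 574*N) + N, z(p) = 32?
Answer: 16338274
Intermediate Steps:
o(B, N) = -4584*N + 8*B² (o(B, N) = 8*((B*B - 574*N) + N) = 8*((B² - 574*N) + N) = 8*(B² - 573*N) = -4584*N + 8*B²)
(450556 - 1965594) + o(1500, z(42)) = (450556 - 1965594) + (-4584*32 + 8*1500²) = -1515038 + (-146688 + 8*2250000) = -1515038 + (-146688 + 18000000) = -1515038 + 17853312 = 16338274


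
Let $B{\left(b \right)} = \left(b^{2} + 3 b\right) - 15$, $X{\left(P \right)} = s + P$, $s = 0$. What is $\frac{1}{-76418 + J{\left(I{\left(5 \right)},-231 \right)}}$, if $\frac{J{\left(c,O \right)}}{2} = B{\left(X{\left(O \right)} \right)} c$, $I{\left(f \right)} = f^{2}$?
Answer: $\frac{1}{2556232} \approx 3.912 \cdot 10^{-7}$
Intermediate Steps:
$X{\left(P \right)} = P$ ($X{\left(P \right)} = 0 + P = P$)
$B{\left(b \right)} = -15 + b^{2} + 3 b$
$J{\left(c,O \right)} = 2 c \left(-15 + O^{2} + 3 O\right)$ ($J{\left(c,O \right)} = 2 \left(-15 + O^{2} + 3 O\right) c = 2 c \left(-15 + O^{2} + 3 O\right)$)
$\frac{1}{-76418 + J{\left(I{\left(5 \right)},-231 \right)}} = \frac{1}{-76418 + 2 \cdot 5^{2} \left(-15 + \left(-231\right)^{2} + 3 \left(-231\right)\right)} = \frac{1}{-76418 + 2 \cdot 25 \left(-15 + 53361 - 693\right)} = \frac{1}{-76418 + 2 \cdot 25 \cdot 52653} = \frac{1}{-76418 + 2632650} = \frac{1}{2556232}$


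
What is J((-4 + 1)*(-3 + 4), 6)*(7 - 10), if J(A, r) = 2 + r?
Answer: -24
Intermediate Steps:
J((-4 + 1)*(-3 + 4), 6)*(7 - 10) = (2 + 6)*(7 - 10) = 8*(-3) = -24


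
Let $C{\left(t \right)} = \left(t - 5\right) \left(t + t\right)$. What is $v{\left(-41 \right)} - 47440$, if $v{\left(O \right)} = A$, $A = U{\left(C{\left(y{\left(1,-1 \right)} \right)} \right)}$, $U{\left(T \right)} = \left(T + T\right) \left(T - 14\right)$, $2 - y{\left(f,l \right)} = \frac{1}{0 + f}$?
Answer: $-47088$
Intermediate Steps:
$y{\left(f,l \right)} = 2 - \frac{1}{f}$ ($y{\left(f,l \right)} = 2 - \frac{1}{0 + f} = 2 - \frac{1}{f}$)
$C{\left(t \right)} = 2 t \left(-5 + t\right)$ ($C{\left(t \right)} = \left(-5 + t\right) 2 t = 2 t \left(-5 + t\right)$)
$U{\left(T \right)} = 2 T \left(-14 + T\right)$
$A = 352$ ($A = 2 \cdot 2 \left(2 - 1^{-1}\right) \left(-5 + \left(2 - 1^{-1}\right)\right) \left(-14 + 2 \left(2 - 1^{-1}\right) \left(-5 + \left(2 - 1^{-1}\right)\right)\right) = 2 \cdot 2 \left(2 - 1\right) \left(-5 + \left(2 - 1\right)\right) \left(-14 + 2 \left(2 - 1\right) \left(-5 + \left(2 - 1\right)\right)\right) = 2 \cdot 2 \cdot 1 \left(-5 + 1\right) \left(-14 + 2 \cdot 1 \left(-5 + 1\right)\right) = 2 \cdot 2 \cdot 1 \left(-4\right) \left(-14 + 2 \cdot 1 \left(-4\right)\right) = 2 \left(-8\right) \left(-14 - 8\right) = 2 \left(-8\right) \left(-22\right) = 352$)
$v{\left(O \right)} = 352$
$v{\left(-41 \right)} - 47440 = 352 - 47440 = -47088$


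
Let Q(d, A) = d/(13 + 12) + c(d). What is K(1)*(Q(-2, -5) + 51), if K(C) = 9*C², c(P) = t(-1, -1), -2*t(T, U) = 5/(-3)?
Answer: 23289/50 ≈ 465.78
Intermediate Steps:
t(T, U) = ⅚ (t(T, U) = -5/(2*(-3)) = -5*(-1)/(2*3) = -½*(-5/3) = ⅚)
c(P) = ⅚
Q(d, A) = ⅚ + d/25 (Q(d, A) = d/(13 + 12) + ⅚ = d/25 + ⅚ = ⅚ + d/25)
K(1)*(Q(-2, -5) + 51) = (9*1²)*((⅚ + (1/25)*(-2)) + 51) = (9*1)*((⅚ - 2/25) + 51) = 9*(113/150 + 51) = 9*(7763/150) = 23289/50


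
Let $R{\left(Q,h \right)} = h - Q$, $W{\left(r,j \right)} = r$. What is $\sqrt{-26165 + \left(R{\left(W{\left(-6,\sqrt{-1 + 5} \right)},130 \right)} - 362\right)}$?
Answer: $i \sqrt{26391} \approx 162.45 i$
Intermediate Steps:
$\sqrt{-26165 + \left(R{\left(W{\left(-6,\sqrt{-1 + 5} \right)},130 \right)} - 362\right)} = \sqrt{-26165 + \left(\left(130 - -6\right) - 362\right)} = \sqrt{-26165 + \left(\left(130 + 6\right) - 362\right)} = \sqrt{-26165 + \left(136 - 362\right)} = \sqrt{-26165 - 226} = \sqrt{-26391} = i \sqrt{26391}$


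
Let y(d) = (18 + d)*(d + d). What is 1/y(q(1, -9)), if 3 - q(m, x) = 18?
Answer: -1/90 ≈ -0.011111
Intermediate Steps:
q(m, x) = -15 (q(m, x) = 3 - 1*18 = 3 - 18 = -15)
y(d) = 2*d*(18 + d) (y(d) = (18 + d)*(2*d) = 2*d*(18 + d))
1/y(q(1, -9)) = 1/(2*(-15)*(18 - 15)) = 1/(2*(-15)*3) = 1/(-90) = -1/90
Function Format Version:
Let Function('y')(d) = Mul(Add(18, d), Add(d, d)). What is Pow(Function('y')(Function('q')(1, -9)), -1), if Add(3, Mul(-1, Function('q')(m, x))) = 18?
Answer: Rational(-1, 90) ≈ -0.011111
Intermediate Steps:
Function('q')(m, x) = -15 (Function('q')(m, x) = Add(3, Mul(-1, 18)) = Add(3, -18) = -15)
Function('y')(d) = Mul(2, d, Add(18, d)) (Function('y')(d) = Mul(Add(18, d), Mul(2, d)) = Mul(2, d, Add(18, d)))
Pow(Function('y')(Function('q')(1, -9)), -1) = Pow(Mul(2, -15, Add(18, -15)), -1) = Pow(Mul(2, -15, 3), -1) = Pow(-90, -1) = Rational(-1, 90)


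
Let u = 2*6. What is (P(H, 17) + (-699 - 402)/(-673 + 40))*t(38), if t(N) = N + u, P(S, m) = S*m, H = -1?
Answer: -161000/211 ≈ -763.03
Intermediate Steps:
u = 12
t(N) = 12 + N (t(N) = N + 12 = 12 + N)
(P(H, 17) + (-699 - 402)/(-673 + 40))*t(38) = (-1*17 + (-699 - 402)/(-673 + 40))*(12 + 38) = (-17 - 1101/(-633))*50 = (-17 - 1101*(-1/633))*50 = (-17 + 367/211)*50 = -3220/211*50 = -161000/211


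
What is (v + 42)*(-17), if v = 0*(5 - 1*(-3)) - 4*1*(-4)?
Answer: -986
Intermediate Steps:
v = 16 (v = 0*(5 + 3) - 4*(-4) = 0*8 + 16 = 0 + 16 = 16)
(v + 42)*(-17) = (16 + 42)*(-17) = 58*(-17) = -986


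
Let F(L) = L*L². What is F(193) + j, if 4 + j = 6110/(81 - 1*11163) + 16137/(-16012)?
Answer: 637830558948299/88722492 ≈ 7.1890e+6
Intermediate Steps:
F(L) = L³
j = -493221745/88722492 (j = -4 + (6110/(81 - 1*11163) + 16137/(-16012)) = -4 + (6110/(81 - 11163) + 16137*(-1/16012)) = -4 + (6110/(-11082) - 16137/16012) = -4 + (6110*(-1/11082) - 16137/16012) = -4 + (-3055/5541 - 16137/16012) = -4 - 138331777/88722492 = -493221745/88722492 ≈ -5.5592)
F(193) + j = 193³ - 493221745/88722492 = 7189057 - 493221745/88722492 = 637830558948299/88722492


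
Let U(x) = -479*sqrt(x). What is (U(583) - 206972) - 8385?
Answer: -215357 - 479*sqrt(583) ≈ -2.2692e+5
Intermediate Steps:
(U(583) - 206972) - 8385 = (-479*sqrt(583) - 206972) - 8385 = (-206972 - 479*sqrt(583)) - 8385 = -215357 - 479*sqrt(583)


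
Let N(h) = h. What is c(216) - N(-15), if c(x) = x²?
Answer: 46671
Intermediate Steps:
c(216) - N(-15) = 216² - 1*(-15) = 46656 + 15 = 46671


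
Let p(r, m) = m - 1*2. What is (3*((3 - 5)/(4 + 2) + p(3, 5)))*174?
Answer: 1392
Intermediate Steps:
p(r, m) = -2 + m (p(r, m) = m - 2 = -2 + m)
(3*((3 - 5)/(4 + 2) + p(3, 5)))*174 = (3*((3 - 5)/(4 + 2) + (-2 + 5)))*174 = (3*(-2/6 + 3))*174 = (3*(-2*⅙ + 3))*174 = (3*(-⅓ + 3))*174 = (3*(8/3))*174 = 8*174 = 1392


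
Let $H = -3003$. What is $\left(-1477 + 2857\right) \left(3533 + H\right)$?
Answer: $731400$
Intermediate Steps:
$\left(-1477 + 2857\right) \left(3533 + H\right) = \left(-1477 + 2857\right) \left(3533 - 3003\right) = 1380 \cdot 530 = 731400$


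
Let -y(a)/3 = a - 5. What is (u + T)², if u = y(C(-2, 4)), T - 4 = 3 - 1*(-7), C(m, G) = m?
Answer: 1225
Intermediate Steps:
T = 14 (T = 4 + (3 - 1*(-7)) = 4 + (3 + 7) = 4 + 10 = 14)
y(a) = 15 - 3*a (y(a) = -3*(a - 5) = -3*(-5 + a) = 15 - 3*a)
u = 21 (u = 15 - 3*(-2) = 15 + 6 = 21)
(u + T)² = (21 + 14)² = 35² = 1225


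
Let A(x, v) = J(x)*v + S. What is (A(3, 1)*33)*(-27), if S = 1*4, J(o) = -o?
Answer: -891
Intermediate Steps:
S = 4
A(x, v) = 4 - v*x (A(x, v) = (-x)*v + 4 = -v*x + 4 = 4 - v*x)
(A(3, 1)*33)*(-27) = ((4 - 1*1*3)*33)*(-27) = ((4 - 3)*33)*(-27) = (1*33)*(-27) = 33*(-27) = -891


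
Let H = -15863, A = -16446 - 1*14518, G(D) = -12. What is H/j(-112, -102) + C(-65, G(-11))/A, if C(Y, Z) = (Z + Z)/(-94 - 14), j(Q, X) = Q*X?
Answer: -368388353/265299552 ≈ -1.3886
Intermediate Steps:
C(Y, Z) = -Z/54 (C(Y, Z) = (2*Z)/(-108) = (2*Z)*(-1/108) = -Z/54)
A = -30964 (A = -16446 - 14518 = -30964)
H/j(-112, -102) + C(-65, G(-11))/A = -15863/((-112*(-102))) - 1/54*(-12)/(-30964) = -15863/11424 + (2/9)*(-1/30964) = -15863*1/11424 - 1/139338 = -15863/11424 - 1/139338 = -368388353/265299552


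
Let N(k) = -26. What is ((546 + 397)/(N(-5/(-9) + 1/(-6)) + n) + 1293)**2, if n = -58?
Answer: 11592613561/7056 ≈ 1.6429e+6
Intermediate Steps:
((546 + 397)/(N(-5/(-9) + 1/(-6)) + n) + 1293)**2 = ((546 + 397)/(-26 - 58) + 1293)**2 = (943/(-84) + 1293)**2 = (943*(-1/84) + 1293)**2 = (-943/84 + 1293)**2 = (107669/84)**2 = 11592613561/7056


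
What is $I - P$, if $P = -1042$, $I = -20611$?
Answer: $-19569$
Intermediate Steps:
$I - P = -20611 - -1042 = -20611 + 1042 = -19569$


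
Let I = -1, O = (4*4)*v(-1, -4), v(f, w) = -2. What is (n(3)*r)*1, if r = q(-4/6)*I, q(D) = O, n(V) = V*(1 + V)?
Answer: 384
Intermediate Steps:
O = -32 (O = (4*4)*(-2) = 16*(-2) = -32)
q(D) = -32
r = 32 (r = -32*(-1) = 32)
(n(3)*r)*1 = ((3*(1 + 3))*32)*1 = ((3*4)*32)*1 = (12*32)*1 = 384*1 = 384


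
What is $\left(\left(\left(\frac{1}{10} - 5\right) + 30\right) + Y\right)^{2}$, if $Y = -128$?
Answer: $\frac{1058841}{100} \approx 10588.0$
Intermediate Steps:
$\left(\left(\left(\frac{1}{10} - 5\right) + 30\right) + Y\right)^{2} = \left(\left(\left(\frac{1}{10} - 5\right) + 30\right) - 128\right)^{2} = \left(\left(- \frac{49}{10} + 30\right) - 128\right)^{2} = \left(\frac{251}{10} - 128\right)^{2} = \left(- \frac{1029}{10}\right)^{2} = \frac{1058841}{100}$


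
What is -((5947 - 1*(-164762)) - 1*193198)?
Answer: 22489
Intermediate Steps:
-((5947 - 1*(-164762)) - 1*193198) = -((5947 + 164762) - 193198) = -(170709 - 193198) = -1*(-22489) = 22489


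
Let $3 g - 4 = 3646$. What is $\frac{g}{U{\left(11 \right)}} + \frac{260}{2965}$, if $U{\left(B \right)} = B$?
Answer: $\frac{2166166}{19569} \approx 110.69$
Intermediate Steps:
$g = \frac{3650}{3}$ ($g = \frac{4}{3} + \frac{1}{3} \cdot 3646 = \frac{4}{3} + \frac{3646}{3} = \frac{3650}{3} \approx 1216.7$)
$\frac{g}{U{\left(11 \right)}} + \frac{260}{2965} = \frac{3650}{3 \cdot 11} + \frac{260}{2965} = \frac{3650}{3} \cdot \frac{1}{11} + 260 \cdot \frac{1}{2965} = \frac{3650}{33} + \frac{52}{593} = \frac{2166166}{19569}$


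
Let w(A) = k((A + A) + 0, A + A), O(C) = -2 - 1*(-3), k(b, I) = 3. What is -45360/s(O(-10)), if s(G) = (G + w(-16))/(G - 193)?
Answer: 2177280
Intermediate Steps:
O(C) = 1 (O(C) = -2 + 3 = 1)
w(A) = 3
s(G) = (3 + G)/(-193 + G) (s(G) = (G + 3)/(G - 193) = (3 + G)/(-193 + G))
-45360/s(O(-10)) = -45360*(-193 + 1)/(3 + 1) = -45360/(4/(-192)) = -45360/((-1/192*4)) = -45360/(-1/48) = -45360*(-48) = 2177280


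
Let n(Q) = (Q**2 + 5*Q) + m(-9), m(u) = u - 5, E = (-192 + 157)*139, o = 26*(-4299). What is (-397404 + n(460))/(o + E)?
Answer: 183518/116639 ≈ 1.5734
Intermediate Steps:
o = -111774
E = -4865 (E = -35*139 = -4865)
m(u) = -5 + u
n(Q) = -14 + Q**2 + 5*Q (n(Q) = (Q**2 + 5*Q) + (-5 - 9) = (Q**2 + 5*Q) - 14 = -14 + Q**2 + 5*Q)
(-397404 + n(460))/(o + E) = (-397404 + (-14 + 460**2 + 5*460))/(-111774 - 4865) = (-397404 + (-14 + 211600 + 2300))/(-116639) = (-397404 + 213886)*(-1/116639) = -183518*(-1/116639) = 183518/116639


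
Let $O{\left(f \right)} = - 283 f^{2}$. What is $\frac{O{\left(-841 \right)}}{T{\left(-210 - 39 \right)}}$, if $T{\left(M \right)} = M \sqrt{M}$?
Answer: $- \frac{200160523 i \sqrt{249}}{62001} \approx - 50942.0 i$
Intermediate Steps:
$T{\left(M \right)} = M^{\frac{3}{2}}$
$\frac{O{\left(-841 \right)}}{T{\left(-210 - 39 \right)}} = \frac{\left(-283\right) \left(-841\right)^{2}}{\left(-210 - 39\right)^{\frac{3}{2}}} = \frac{\left(-283\right) 707281}{\left(-210 - 39\right)^{\frac{3}{2}}} = - \frac{200160523}{\left(-249\right)^{\frac{3}{2}}} = - \frac{200160523}{\left(-249\right) i \sqrt{249}} = - 200160523 \frac{i \sqrt{249}}{62001} = - \frac{200160523 i \sqrt{249}}{62001}$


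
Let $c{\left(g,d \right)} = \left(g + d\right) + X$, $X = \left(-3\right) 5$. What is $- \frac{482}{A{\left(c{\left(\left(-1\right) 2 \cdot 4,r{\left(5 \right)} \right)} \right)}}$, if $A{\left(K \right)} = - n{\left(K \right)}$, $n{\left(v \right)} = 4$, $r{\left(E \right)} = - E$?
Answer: $\frac{241}{2} \approx 120.5$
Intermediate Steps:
$X = -15$
$c{\left(g,d \right)} = -15 + d + g$ ($c{\left(g,d \right)} = \left(g + d\right) - 15 = \left(d + g\right) - 15 = -15 + d + g$)
$A{\left(K \right)} = -4$ ($A{\left(K \right)} = \left(-1\right) 4 = -4$)
$- \frac{482}{A{\left(c{\left(\left(-1\right) 2 \cdot 4,r{\left(5 \right)} \right)} \right)}} = - \frac{482}{-4} = \left(-482\right) \left(- \frac{1}{4}\right) = \frac{241}{2}$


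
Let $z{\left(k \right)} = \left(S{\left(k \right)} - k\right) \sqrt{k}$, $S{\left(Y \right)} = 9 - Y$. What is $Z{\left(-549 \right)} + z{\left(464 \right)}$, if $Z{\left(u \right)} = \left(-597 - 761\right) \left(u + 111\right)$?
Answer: $594804 - 3676 \sqrt{29} \approx 5.7501 \cdot 10^{5}$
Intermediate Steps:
$z{\left(k \right)} = \sqrt{k} \left(9 - 2 k\right)$ ($z{\left(k \right)} = \left(\left(9 - k\right) - k\right) \sqrt{k} = \left(9 - 2 k\right) \sqrt{k} = \sqrt{k} \left(9 - 2 k\right)$)
$Z{\left(u \right)} = -150738 - 1358 u$ ($Z{\left(u \right)} = - 1358 \left(111 + u\right) = -150738 - 1358 u$)
$Z{\left(-549 \right)} + z{\left(464 \right)} = \left(-150738 - -745542\right) + \sqrt{464} \left(9 - 928\right) = \left(-150738 + 745542\right) + 4 \sqrt{29} \left(9 - 928\right) = 594804 + 4 \sqrt{29} \left(-919\right) = 594804 - 3676 \sqrt{29}$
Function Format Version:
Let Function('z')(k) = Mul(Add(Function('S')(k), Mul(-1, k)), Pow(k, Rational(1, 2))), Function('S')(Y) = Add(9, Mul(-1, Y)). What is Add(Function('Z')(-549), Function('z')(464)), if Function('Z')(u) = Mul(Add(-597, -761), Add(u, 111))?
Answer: Add(594804, Mul(-3676, Pow(29, Rational(1, 2)))) ≈ 5.7501e+5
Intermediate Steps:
Function('z')(k) = Mul(Pow(k, Rational(1, 2)), Add(9, Mul(-2, k))) (Function('z')(k) = Mul(Add(Add(9, Mul(-1, k)), Mul(-1, k)), Pow(k, Rational(1, 2))) = Mul(Add(9, Mul(-2, k)), Pow(k, Rational(1, 2))) = Mul(Pow(k, Rational(1, 2)), Add(9, Mul(-2, k))))
Function('Z')(u) = Add(-150738, Mul(-1358, u)) (Function('Z')(u) = Mul(-1358, Add(111, u)) = Add(-150738, Mul(-1358, u)))
Add(Function('Z')(-549), Function('z')(464)) = Add(Add(-150738, Mul(-1358, -549)), Mul(Pow(464, Rational(1, 2)), Add(9, Mul(-2, 464)))) = Add(Add(-150738, 745542), Mul(Mul(4, Pow(29, Rational(1, 2))), Add(9, -928))) = Add(594804, Mul(Mul(4, Pow(29, Rational(1, 2))), -919)) = Add(594804, Mul(-3676, Pow(29, Rational(1, 2))))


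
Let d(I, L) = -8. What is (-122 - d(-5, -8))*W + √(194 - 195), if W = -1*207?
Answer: 23598 + I ≈ 23598.0 + 1.0*I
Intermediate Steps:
W = -207
(-122 - d(-5, -8))*W + √(194 - 195) = (-122 - 1*(-8))*(-207) + √(194 - 195) = (-122 + 8)*(-207) + √(-1) = -114*(-207) + I = 23598 + I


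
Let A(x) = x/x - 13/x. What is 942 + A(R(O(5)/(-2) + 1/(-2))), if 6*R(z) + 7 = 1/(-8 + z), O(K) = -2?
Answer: 102071/107 ≈ 953.93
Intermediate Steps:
R(z) = -7/6 + 1/(6*(-8 + z))
A(x) = 1 - 13/x
942 + A(R(O(5)/(-2) + 1/(-2))) = 942 + (-13 + (57 - 7*(-2/(-2) + 1/(-2)))/(6*(-8 + (-2/(-2) + 1/(-2)))))/(((57 - 7*(-2/(-2) + 1/(-2)))/(6*(-8 + (-2/(-2) + 1/(-2)))))) = 942 + (-13 + (57 - 7*(-2*(-1/2) + 1*(-1/2)))/(6*(-8 + (-2*(-1/2) + 1*(-1/2)))))/(((57 - 7*(-2*(-1/2) + 1*(-1/2)))/(6*(-8 + (-2*(-1/2) + 1*(-1/2)))))) = 942 + (-13 + (57 - 7*(1 - 1/2))/(6*(-8 + (1 - 1/2))))/(((57 - 7*(1 - 1/2))/(6*(-8 + (1 - 1/2))))) = 942 + (-13 + (57 - 7*1/2)/(6*(-8 + 1/2)))/(((57 - 7*1/2)/(6*(-8 + 1/2)))) = 942 + (-13 + (57 - 7/2)/(6*(-15/2)))/(((57 - 7/2)/(6*(-15/2)))) = 942 + (-13 + (1/6)*(-2/15)*(107/2))/(((1/6)*(-2/15)*(107/2))) = 942 + (-13 - 107/90)/(-107/90) = 942 - 90/107*(-1277/90) = 942 + 1277/107 = 102071/107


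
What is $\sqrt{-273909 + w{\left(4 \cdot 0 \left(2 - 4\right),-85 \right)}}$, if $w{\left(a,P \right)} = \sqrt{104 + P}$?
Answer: $\sqrt{-273909 + \sqrt{19}} \approx 523.36 i$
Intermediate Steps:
$\sqrt{-273909 + w{\left(4 \cdot 0 \left(2 - 4\right),-85 \right)}} = \sqrt{-273909 + \sqrt{104 - 85}} = \sqrt{-273909 + \sqrt{19}}$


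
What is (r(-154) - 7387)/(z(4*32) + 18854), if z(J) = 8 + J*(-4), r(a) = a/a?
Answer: -3693/9175 ≈ -0.40251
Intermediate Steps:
r(a) = 1
z(J) = 8 - 4*J
(r(-154) - 7387)/(z(4*32) + 18854) = (1 - 7387)/((8 - 16*32) + 18854) = -7386/((8 - 4*128) + 18854) = -7386/((8 - 512) + 18854) = -7386/(-504 + 18854) = -7386/18350 = -7386*1/18350 = -3693/9175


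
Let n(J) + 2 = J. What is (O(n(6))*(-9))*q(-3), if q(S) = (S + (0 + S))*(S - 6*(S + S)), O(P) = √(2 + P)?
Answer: 1782*√6 ≈ 4365.0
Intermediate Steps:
n(J) = -2 + J
q(S) = -22*S² (q(S) = (S + S)*(S - 12*S) = (2*S)*(S - 12*S) = (2*S)*(-11*S) = -22*S²)
(O(n(6))*(-9))*q(-3) = (√(2 + (-2 + 6))*(-9))*(-22*(-3)²) = (√(2 + 4)*(-9))*(-22*9) = (√6*(-9))*(-198) = -9*√6*(-198) = 1782*√6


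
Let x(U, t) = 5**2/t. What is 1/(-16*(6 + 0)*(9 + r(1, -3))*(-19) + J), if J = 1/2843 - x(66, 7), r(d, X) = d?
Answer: 19901/362923172 ≈ 5.4835e-5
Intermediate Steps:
x(U, t) = 25/t
J = -71068/19901 (J = 1/2843 - 25/7 = -71068/19901 ≈ -3.5711)
1/(-16*(6 + 0)*(9 + r(1, -3))*(-19) + J) = 1/(-16*(6 + 0)*(9 + 1)*(-19) - 71068/19901) = 1/(-96*10*(-19) - 71068/19901) = 1/(-16*60*(-19) - 71068/19901) = 1/(-960*(-19) - 71068/19901) = 1/(18240 - 71068/19901) = 1/(362923172/19901) = 19901/362923172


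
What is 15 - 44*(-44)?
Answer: 1951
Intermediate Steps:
15 - 44*(-44) = 15 + 1936 = 1951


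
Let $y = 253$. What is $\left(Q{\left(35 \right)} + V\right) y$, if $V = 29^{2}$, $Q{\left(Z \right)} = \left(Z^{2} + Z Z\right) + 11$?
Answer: $835406$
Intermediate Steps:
$Q{\left(Z \right)} = 11 + 2 Z^{2}$ ($Q{\left(Z \right)} = \left(Z^{2} + Z^{2}\right) + 11 = 2 Z^{2} + 11 = 11 + 2 Z^{2}$)
$V = 841$
$\left(Q{\left(35 \right)} + V\right) y = \left(\left(11 + 2 \cdot 35^{2}\right) + 841\right) 253 = \left(\left(11 + 2 \cdot 1225\right) + 841\right) 253 = \left(\left(11 + 2450\right) + 841\right) 253 = \left(2461 + 841\right) 253 = 3302 \cdot 253 = 835406$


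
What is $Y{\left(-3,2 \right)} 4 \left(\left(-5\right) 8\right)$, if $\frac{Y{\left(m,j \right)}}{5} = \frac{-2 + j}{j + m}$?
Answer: $0$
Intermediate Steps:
$Y{\left(m,j \right)} = \frac{5 \left(-2 + j\right)}{j + m}$ ($Y{\left(m,j \right)} = 5 \frac{-2 + j}{j + m} = \frac{5 \left(-2 + j\right)}{j + m}$)
$Y{\left(-3,2 \right)} 4 \left(\left(-5\right) 8\right) = \frac{5 \left(-2 + 2\right)}{2 - 3} \cdot 4 \left(\left(-5\right) 8\right) = 5 \frac{1}{-1} \cdot 0 \cdot 4 \left(-40\right) = 5 \left(-1\right) 0 \cdot 4 \left(-40\right) = 0 \cdot 4 \left(-40\right) = 0 \left(-40\right) = 0$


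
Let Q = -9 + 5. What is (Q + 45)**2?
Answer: 1681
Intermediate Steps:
Q = -4
(Q + 45)**2 = (-4 + 45)**2 = 41**2 = 1681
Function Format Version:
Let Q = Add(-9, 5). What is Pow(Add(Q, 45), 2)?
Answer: 1681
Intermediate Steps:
Q = -4
Pow(Add(Q, 45), 2) = Pow(Add(-4, 45), 2) = Pow(41, 2) = 1681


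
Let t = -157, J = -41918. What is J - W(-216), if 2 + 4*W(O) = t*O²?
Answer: 3578661/2 ≈ 1.7893e+6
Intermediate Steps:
W(O) = -½ - 157*O²/4 (W(O) = -½ + (-157*O²)/4 = -½ - 157*O²/4)
J - W(-216) = -41918 - (-½ - 157/4*(-216)²) = -41918 - (-½ - 157/4*46656) = -41918 - (-½ - 1831248) = -41918 - 1*(-3662497/2) = -41918 + 3662497/2 = 3578661/2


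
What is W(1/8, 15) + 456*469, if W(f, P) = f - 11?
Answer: 1710825/8 ≈ 2.1385e+5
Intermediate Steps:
W(f, P) = -11 + f
W(1/8, 15) + 456*469 = (-11 + 1/8) + 456*469 = (-11 + ⅛) + 213864 = -87/8 + 213864 = 1710825/8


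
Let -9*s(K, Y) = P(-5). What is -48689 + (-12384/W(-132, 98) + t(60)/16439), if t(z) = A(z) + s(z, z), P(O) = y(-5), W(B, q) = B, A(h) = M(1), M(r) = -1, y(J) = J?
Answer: -79086763241/1627461 ≈ -48595.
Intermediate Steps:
A(h) = -1
P(O) = -5
s(K, Y) = 5/9 (s(K, Y) = -1/9*(-5) = 5/9)
t(z) = -4/9 (t(z) = -1 + 5/9 = -4/9)
-48689 + (-12384/W(-132, 98) + t(60)/16439) = -48689 + (-12384/(-132) - 4/9/16439) = -48689 + (-12384*(-1/132) - 4/9*1/16439) = -48689 + (1032/11 - 4/147951) = -48689 + 152685388/1627461 = -79086763241/1627461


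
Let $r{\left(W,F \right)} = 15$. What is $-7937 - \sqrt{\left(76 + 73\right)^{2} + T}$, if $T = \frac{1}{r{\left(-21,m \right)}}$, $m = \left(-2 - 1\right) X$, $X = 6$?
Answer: $-7937 - \frac{2 \sqrt{1248810}}{15} \approx -8086.0$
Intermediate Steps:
$m = -18$ ($m = \left(-2 - 1\right) 6 = \left(-3\right) 6 = -18$)
$T = \frac{1}{15} \approx 0.066667$
$-7937 - \sqrt{\left(76 + 73\right)^{2} + T} = -7937 - \sqrt{\left(76 + 73\right)^{2} + \frac{1}{15}} = -7937 - \sqrt{149^{2} + \frac{1}{15}} = -7937 - \sqrt{22201 + \frac{1}{15}} = -7937 - \sqrt{\frac{333016}{15}} = -7937 - \frac{2 \sqrt{1248810}}{15}$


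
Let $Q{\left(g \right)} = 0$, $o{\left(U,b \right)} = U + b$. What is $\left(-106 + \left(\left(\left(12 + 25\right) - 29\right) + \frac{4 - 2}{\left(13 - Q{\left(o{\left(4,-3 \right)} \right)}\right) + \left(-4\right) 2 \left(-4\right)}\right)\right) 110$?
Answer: $- \frac{96976}{9} \approx -10775.0$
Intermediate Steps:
$\left(-106 + \left(\left(\left(12 + 25\right) - 29\right) + \frac{4 - 2}{\left(13 - Q{\left(o{\left(4,-3 \right)} \right)}\right) + \left(-4\right) 2 \left(-4\right)}\right)\right) 110 = \left(-106 + \left(\left(\left(12 + 25\right) - 29\right) + \frac{4 - 2}{\left(13 - 0\right) + \left(-4\right) 2 \left(-4\right)}\right)\right) 110 = \left(-106 + \left(\left(37 - 29\right) + \frac{2}{\left(13 + 0\right) - -32}\right)\right) 110 = \left(-106 + \left(8 + \frac{2}{13 + 32}\right)\right) 110 = \left(-106 + \left(8 + \frac{2}{45}\right)\right) 110 = \left(-106 + \frac{362}{45}\right) 110 = \left(- \frac{4408}{45}\right) 110 = - \frac{96976}{9}$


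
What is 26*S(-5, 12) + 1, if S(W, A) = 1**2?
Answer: 27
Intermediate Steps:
S(W, A) = 1
26*S(-5, 12) + 1 = 26*1 + 1 = 26 + 1 = 27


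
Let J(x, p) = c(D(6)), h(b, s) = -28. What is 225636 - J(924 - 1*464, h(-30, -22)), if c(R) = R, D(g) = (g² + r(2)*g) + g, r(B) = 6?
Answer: 225558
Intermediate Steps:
D(g) = g² + 7*g (D(g) = (g² + 6*g) + g = g² + 7*g)
J(x, p) = 78 (J(x, p) = 6*(7 + 6) = 6*13 = 78)
225636 - J(924 - 1*464, h(-30, -22)) = 225636 - 1*78 = 225636 - 78 = 225558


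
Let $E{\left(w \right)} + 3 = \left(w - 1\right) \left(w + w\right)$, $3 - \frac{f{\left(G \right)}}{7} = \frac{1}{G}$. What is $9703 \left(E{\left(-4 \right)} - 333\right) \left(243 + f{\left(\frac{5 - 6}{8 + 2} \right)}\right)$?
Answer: $-959277392$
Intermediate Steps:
$f{\left(G \right)} = 21 - \frac{7}{G}$
$E{\left(w \right)} = -3 + 2 w \left(-1 + w\right)$ ($E{\left(w \right)} = -3 + \left(w - 1\right) \left(w + w\right) = -3 + \left(-1 + w\right) 2 w = -3 + 2 w \left(-1 + w\right)$)
$9703 \left(E{\left(-4 \right)} - 333\right) \left(243 + f{\left(\frac{5 - 6}{8 + 2} \right)}\right) = 9703 \left(\left(-3 - -8 + 2 \left(-4\right)^{2}\right) - 333\right) \left(243 - \left(-21 + \frac{7}{\left(5 - 6\right) \frac{1}{8 + 2}}\right)\right) = 9703 \left(\left(-3 + 8 + 2 \cdot 16\right) - 333\right) \left(243 - \left(-21 + \frac{7}{\left(-1\right) \frac{1}{10}}\right)\right) = 9703 \left(\left(-3 + 8 + 32\right) - 333\right) \left(243 - \left(-21 + \frac{7}{\left(-1\right) \frac{1}{10}}\right)\right) = 9703 \left(37 - 333\right) \left(243 - \left(-21 + \frac{7}{- \frac{1}{10}}\right)\right) = 9703 \left(- 296 \left(243 + \left(21 - -70\right)\right)\right) = 9703 \left(- 296 \left(243 + \left(21 + 70\right)\right)\right) = 9703 \left(- 296 \left(243 + 91\right)\right) = 9703 \left(\left(-296\right) 334\right) = 9703 \left(-98864\right) = -959277392$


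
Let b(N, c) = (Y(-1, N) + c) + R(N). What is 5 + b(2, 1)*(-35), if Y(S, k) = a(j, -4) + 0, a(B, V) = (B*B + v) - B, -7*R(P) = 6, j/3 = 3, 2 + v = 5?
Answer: -2625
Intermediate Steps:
v = 3 (v = -2 + 5 = 3)
j = 9 (j = 3*3 = 9)
R(P) = -6/7 (R(P) = -⅐*6 = -6/7)
a(B, V) = 3 + B² - B (a(B, V) = (B*B + 3) - B = (B² + 3) - B = (3 + B²) - B = 3 + B² - B)
Y(S, k) = 75 (Y(S, k) = (3 + 9² - 1*9) + 0 = (3 + 81 - 9) + 0 = 75 + 0 = 75)
b(N, c) = 519/7 + c (b(N, c) = (75 + c) - 6/7 = 519/7 + c)
5 + b(2, 1)*(-35) = 5 + (519/7 + 1)*(-35) = 5 + (526/7)*(-35) = 5 - 2630 = -2625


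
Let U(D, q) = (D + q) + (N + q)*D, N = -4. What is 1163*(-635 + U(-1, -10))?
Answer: -735016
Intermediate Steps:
U(D, q) = D + q + D*(-4 + q) (U(D, q) = (D + q) + (-4 + q)*D = (D + q) + D*(-4 + q) = D + q + D*(-4 + q))
1163*(-635 + U(-1, -10)) = 1163*(-635 + (-10 - 3*(-1) - 1*(-10))) = 1163*(-635 + (-10 + 3 + 10)) = 1163*(-635 + 3) = 1163*(-632) = -735016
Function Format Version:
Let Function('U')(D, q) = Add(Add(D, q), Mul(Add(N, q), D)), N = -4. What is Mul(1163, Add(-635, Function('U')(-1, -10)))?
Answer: -735016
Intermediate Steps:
Function('U')(D, q) = Add(D, q, Mul(D, Add(-4, q))) (Function('U')(D, q) = Add(Add(D, q), Mul(Add(-4, q), D)) = Add(Add(D, q), Mul(D, Add(-4, q))) = Add(D, q, Mul(D, Add(-4, q))))
Mul(1163, Add(-635, Function('U')(-1, -10))) = Mul(1163, Add(-635, Add(-10, Mul(-3, -1), Mul(-1, -10)))) = Mul(1163, Add(-635, Add(-10, 3, 10))) = Mul(1163, Add(-635, 3)) = Mul(1163, -632) = -735016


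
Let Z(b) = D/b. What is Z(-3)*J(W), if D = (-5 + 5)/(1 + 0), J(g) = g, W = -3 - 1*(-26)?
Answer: 0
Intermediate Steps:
W = 23 (W = -3 + 26 = 23)
D = 0 (D = 0/1 = 0*1 = 0)
Z(b) = 0 (Z(b) = 0/b = 0)
Z(-3)*J(W) = 0*23 = 0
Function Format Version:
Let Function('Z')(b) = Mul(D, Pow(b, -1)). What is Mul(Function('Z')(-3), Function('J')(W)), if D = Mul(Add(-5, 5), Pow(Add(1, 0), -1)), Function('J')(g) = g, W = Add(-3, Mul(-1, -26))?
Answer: 0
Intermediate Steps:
W = 23 (W = Add(-3, 26) = 23)
D = 0 (D = Mul(0, Pow(1, -1)) = Mul(0, 1) = 0)
Function('Z')(b) = 0 (Function('Z')(b) = Mul(0, Pow(b, -1)) = 0)
Mul(Function('Z')(-3), Function('J')(W)) = Mul(0, 23) = 0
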